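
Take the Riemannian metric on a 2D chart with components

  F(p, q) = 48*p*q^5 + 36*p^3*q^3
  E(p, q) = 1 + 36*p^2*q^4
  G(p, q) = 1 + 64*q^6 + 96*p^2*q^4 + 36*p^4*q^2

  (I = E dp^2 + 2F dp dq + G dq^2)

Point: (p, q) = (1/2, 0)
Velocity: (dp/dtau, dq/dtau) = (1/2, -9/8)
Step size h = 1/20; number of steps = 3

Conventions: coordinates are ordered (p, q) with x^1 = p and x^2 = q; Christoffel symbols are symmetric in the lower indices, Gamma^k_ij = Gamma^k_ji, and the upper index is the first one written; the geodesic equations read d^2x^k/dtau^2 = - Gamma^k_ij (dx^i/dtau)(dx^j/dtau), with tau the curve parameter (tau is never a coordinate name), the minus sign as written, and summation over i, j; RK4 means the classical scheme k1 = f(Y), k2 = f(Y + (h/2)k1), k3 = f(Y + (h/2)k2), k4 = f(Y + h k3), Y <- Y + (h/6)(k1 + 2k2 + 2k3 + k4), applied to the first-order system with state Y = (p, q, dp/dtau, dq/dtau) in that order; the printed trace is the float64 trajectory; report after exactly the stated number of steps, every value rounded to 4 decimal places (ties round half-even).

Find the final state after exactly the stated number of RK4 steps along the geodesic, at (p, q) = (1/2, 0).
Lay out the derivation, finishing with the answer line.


f(Y) = (dp/dtau, dq/dtau, -Gamma^p_ij Y'^i Y'^j, -Gamma^q_ij Y'^i Y'^j) with the Gammas evaluated at the stage position; h = 0.050000; intermediate values shown to 6 dp
step 0: p = 0.5000, q = 0.0000, dp/dtau = 0.5000, dq/dtau = -1.1250
step 1:
  k1: at (p, q) = (0.500000, 0.000000), (dp/dtau, dq/dtau) = (0.500000, -1.125000); Gamma_ppp = 0.000000, Gamma_ppq = 0.000000, Gamma_pqq = 0.000000, Gamma_qpp = 0.000000, Gamma_qpq = 0.000000, Gamma_qqq = 0.000000; k1 = (0.500000, -1.125000, 0.000000, 0.000000)
  k2: at (p, q) = (0.512500, -0.028125), (dp/dtau, dq/dtau) = (0.500000, -1.125000); Gamma_ppp = 0.000012, Gamma_ppq = -0.000420, Gamma_pqq = 0.003872, Gamma_qpp = -0.000211, Gamma_qpq = 0.007682, Gamma_qqq = -0.070835; k2 = (0.500000, -1.125000, -0.005375, 0.098346)
  k3: at (p, q) = (0.512500, -0.028125), (dp/dtau, dq/dtau) = (0.499866, -1.122541); Gamma_ppp = 0.000012, Gamma_ppq = -0.000420, Gamma_pqq = 0.003872, Gamma_qpp = -0.000211, Gamma_qpq = 0.007682, Gamma_qqq = -0.070835; k3 = (0.499866, -1.122541, -0.005353, 0.097933)
  k4: at (p, q) = (0.524993, -0.056127), (dp/dtau, dq/dtau) = (0.499732, -1.120103); Gamma_ppp = 0.000186, Gamma_ppq = -0.003478, Gamma_pqq = 0.017008, Gamma_qpp = -0.001765, Gamma_qpq = 0.033024, Gamma_qqq = -0.161507; k4 = (0.499732, -1.120103, -0.025278, 0.240043)
  Y <- Y + (h/6)(k1 + 2k2 + 2k3 + k4): p = 0.5250, q = -0.0562, dp/dtau = 0.4996, dq/dtau = -1.1197
step 2:
  k1: at (p, q) = (0.524996, -0.056168), (dp/dtau, dq/dtau) = (0.499611, -1.119728); Gamma_ppp = 0.000186, Gamma_ppq = -0.003485, Gamma_pqq = 0.017034, Gamma_qpp = -0.001769, Gamma_qpq = 0.033073, Gamma_qqq = -0.161640; k1 = (0.499611, -1.119728, -0.025303, 0.240108)
  k2: at (p, q) = (0.537486, -0.084161), (dp/dtau, dq/dtau) = (0.498978, -1.113726); Gamma_ppp = 0.000949, Gamma_ppq = -0.012118, Gamma_pqq = 0.042491, Gamma_qpp = -0.006257, Gamma_qpq = 0.079921, Gamma_qqq = -0.280232; k2 = (0.498978, -1.113726, -0.066410, 0.437982)
  k3: at (p, q) = (0.537470, -0.084011), (dp/dtau, dq/dtau) = (0.497950, -1.108779); Gamma_ppp = 0.000942, Gamma_ppq = -0.012054, Gamma_pqq = 0.042326, Gamma_qpp = -0.006223, Gamma_qpq = 0.079628, Gamma_qqq = -0.279606; k3 = (0.497950, -1.108779, -0.065579, 0.433216)
  k4: at (p, q) = (0.549893, -0.111607), (dp/dtau, dq/dtau) = (0.496332, -1.098068); Gamma_ppp = 0.002933, Gamma_ppq = -0.028899, Gamma_pqq = 0.082925, Gamma_qpp = -0.015243, Gamma_qpq = 0.150208, Gamma_qqq = -0.431014; k4 = (0.496332, -1.098068, -0.132210, 0.687180)
  Y <- Y + (h/6)(k1 + 2k2 + 2k3 + k4): p = 0.5499, q = -0.1117, dp/dtau = 0.4961, dq/dtau = -1.0975
step 3:
  k1: at (p, q) = (0.549911, -0.111692), (dp/dtau, dq/dtau) = (0.496098, -1.097481); Gamma_ppp = 0.002941, Gamma_ppq = -0.028964, Gamma_pqq = 0.083068, Gamma_qpp = -0.015279, Gamma_qpq = 0.150449, Gamma_qqq = -0.431480; k1 = (0.496098, -1.097481, -0.132316, 0.687289)
  k2: at (p, q) = (0.562313, -0.139129), (dp/dtau, dq/dtau) = (0.492790, -1.080299); Gamma_ppp = 0.006986, Gamma_ppq = -0.056468, Gamma_pqq = 0.142054, Gamma_qpp = -0.030538, Gamma_qpq = 0.246852, Gamma_qqq = -0.621002; k2 = (0.492790, -1.080299, -0.227603, 0.994982)
  k3: at (p, q) = (0.562230, -0.138699), (dp/dtau, dq/dtau) = (0.490408, -1.072606); Gamma_ppp = 0.006903, Gamma_ppq = -0.055965, Gamma_pqq = 0.141041, Gamma_qpp = -0.030253, Gamma_qpq = 0.245266, Gamma_qqq = -0.618116; k3 = (0.490408, -1.072606, -0.222802, 0.976436)
  k4: at (p, q) = (0.574431, -0.165322), (dp/dtau, dq/dtau) = (0.484958, -1.048659); Gamma_ppp = 0.013539, Gamma_ppq = -0.094086, Gamma_pqq = 0.217612, Gamma_qpp = -0.052238, Gamma_qpq = 0.363016, Gamma_qqq = -0.839624; k4 = (0.484958, -1.048659, -0.338185, 1.304837)
  Y <- Y + (h/6)(k1 + 2k2 + 2k3 + k4): p = 0.5745, q = -0.1655, dp/dtau = 0.4847, dq/dtau = -1.0480

Answer: p = 0.5745, q = -0.1655, dp/dtau = 0.4847, dq/dtau = -1.0480


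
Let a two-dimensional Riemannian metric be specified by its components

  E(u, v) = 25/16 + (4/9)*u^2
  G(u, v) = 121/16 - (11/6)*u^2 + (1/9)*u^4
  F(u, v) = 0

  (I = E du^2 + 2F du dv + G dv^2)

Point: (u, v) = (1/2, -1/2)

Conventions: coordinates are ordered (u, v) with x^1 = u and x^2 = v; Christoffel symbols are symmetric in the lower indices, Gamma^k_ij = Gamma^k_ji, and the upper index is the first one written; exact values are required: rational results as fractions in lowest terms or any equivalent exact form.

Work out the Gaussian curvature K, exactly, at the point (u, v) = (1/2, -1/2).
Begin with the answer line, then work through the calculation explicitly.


Answer: K = 8100/58081

E = 241/144, F = 0, G = 64/9, EG - F^2 = 964/81 at the point
E_u = 4/9, E_v = 0, F_u = 0, F_v = 0, G_u = -16/9, G_v = 0
E_vv = 0, F_uv = 0, G_uu = -10/3
K follows from Brioschi's formula, (det M1 - det M2)/(EG - F^2)^2.
M1 = [[-E_vv/2 + F_uv - G_uu/2, E_u/2, F_u - E_v/2], [F_v - G_u/2, E, F], [G_v/2, F, G]] = [[5/3, 2/9, 0], [8/9, 241/144, 0], [0, 0, 64/9]]; det M1 = 13436/729
M2 = [[0, E_v/2, G_u/2], [E_v/2, E, F], [G_u/2, F, G]] = [[0, 0, -8/9], [0, 241/144, 0], [-8/9, 0, 64/9]]; det M2 = -964/729
det M1 - det M2 = 1600/81; K = 1600/81 / (964/81)^2 = 8100/58081


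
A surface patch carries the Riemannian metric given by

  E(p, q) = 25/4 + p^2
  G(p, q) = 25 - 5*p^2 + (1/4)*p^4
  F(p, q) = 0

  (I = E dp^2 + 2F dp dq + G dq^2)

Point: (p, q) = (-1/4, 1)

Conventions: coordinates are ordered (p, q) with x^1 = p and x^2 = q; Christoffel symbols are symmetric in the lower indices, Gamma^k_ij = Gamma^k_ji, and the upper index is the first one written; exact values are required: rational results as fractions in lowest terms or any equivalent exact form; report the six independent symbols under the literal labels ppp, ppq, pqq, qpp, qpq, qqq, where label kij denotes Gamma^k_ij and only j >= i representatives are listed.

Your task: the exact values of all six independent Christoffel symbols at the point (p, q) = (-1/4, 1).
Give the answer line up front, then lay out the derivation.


Answer: Gamma_ppp = -4/101, Gamma_ppq = 0, Gamma_pqq = -159/808, Gamma_qpp = 0, Gamma_qpq = 8/159, Gamma_qqq = 0

E = 101/16, F = 0, G = 25281/1024 at the point
E_p = -1/2, E_q = 0, F_p = 0, F_q = 0, G_p = 159/64, G_q = 0
EG - F^2 = 2553381/16384;  g^inv = (16384/2553381) * [[25281/1024, 0], [0, 101/16]]
first-kind symbols [ij,l] = (1/2)(d_i g_jl + d_j g_il - d_l g_ij): [pp,p] = E_p/2 = -1/4, [pp,q] = F_p - E_q/2 = 0, [pq,p] = E_q/2 = 0, [pq,q] = G_p/2 = 159/128, [qq,p] = F_q - G_p/2 = -159/128, [qq,q] = G_q/2 = 0
Gamma^p_ij = (G*[ij,p] - F*[ij,q])/(EG - F^2), Gamma^q_ij = (E*[ij,q] - F*[ij,p])/(EG - F^2)


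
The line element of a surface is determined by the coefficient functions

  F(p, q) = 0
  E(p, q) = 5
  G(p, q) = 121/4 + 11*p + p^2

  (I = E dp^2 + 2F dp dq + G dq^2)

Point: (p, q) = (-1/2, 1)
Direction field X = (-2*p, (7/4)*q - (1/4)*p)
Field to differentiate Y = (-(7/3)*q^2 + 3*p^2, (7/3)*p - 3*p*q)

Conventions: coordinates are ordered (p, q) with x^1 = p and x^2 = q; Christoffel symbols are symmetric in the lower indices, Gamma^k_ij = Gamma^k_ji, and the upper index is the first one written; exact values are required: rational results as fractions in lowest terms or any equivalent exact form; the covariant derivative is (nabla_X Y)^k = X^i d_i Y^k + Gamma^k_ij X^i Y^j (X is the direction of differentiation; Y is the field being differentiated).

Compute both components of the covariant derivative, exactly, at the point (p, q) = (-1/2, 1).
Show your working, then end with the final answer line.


E = 5, F = 0, G = 25 at the point
E_p = 0, E_q = 0, F_p = 0, F_q = 0, G_p = 10, G_q = 0
EG - F^2 = 125;  g^inv = (1/125) * [[25, 0], [0, 5]]
first-kind symbols [ij,l] = (1/2)(d_i g_jl + d_j g_il - d_l g_ij): [pp,p] = E_p/2 = 0, [pp,q] = F_p - E_q/2 = 0, [pq,p] = E_q/2 = 0, [pq,q] = G_p/2 = 5, [qq,p] = F_q - G_p/2 = -5, [qq,q] = G_q/2 = 0
Gamma^p_ij = (G*[ij,p] - F*[ij,q])/(EG - F^2), Gamma^q_ij = (E*[ij,q] - F*[ij,p])/(EG - F^2)
Gamma_ppp = 0, Gamma_ppq = 0, Gamma_pqq = -1, Gamma_qpp = 0, Gamma_qpq = 1/5, Gamma_qqq = 0
X = (1, 15/8), Y = (-19/12, 1/3) at the point

Answer: (nabla_X Y)^p = -99/8, (nabla_X Y)^q = 259/160


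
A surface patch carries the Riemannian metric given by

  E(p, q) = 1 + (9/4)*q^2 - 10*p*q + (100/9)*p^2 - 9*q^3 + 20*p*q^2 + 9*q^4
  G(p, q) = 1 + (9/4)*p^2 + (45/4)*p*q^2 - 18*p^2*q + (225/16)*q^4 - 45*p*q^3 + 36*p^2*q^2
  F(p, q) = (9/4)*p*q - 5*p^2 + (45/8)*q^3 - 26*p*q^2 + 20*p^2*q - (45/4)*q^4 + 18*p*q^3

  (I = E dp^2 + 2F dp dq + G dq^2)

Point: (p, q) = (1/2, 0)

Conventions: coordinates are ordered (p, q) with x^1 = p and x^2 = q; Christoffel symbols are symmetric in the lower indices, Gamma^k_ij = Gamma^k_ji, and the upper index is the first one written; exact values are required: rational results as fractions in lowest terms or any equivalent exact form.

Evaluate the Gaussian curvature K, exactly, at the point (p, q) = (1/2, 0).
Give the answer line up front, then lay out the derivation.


Answer: K = 160704/390625

E = 34/9, F = -5/4, G = 25/16, EG - F^2 = 625/144 at the point
E_p = 100/9, E_q = -5, F_p = -5, F_q = 49/8, G_p = 9/4, G_q = -9/2
E_qq = 49/2, F_pq = 89/4, G_pp = 9/2
Apply the Brioschi formula K = (det M1 - det M2)/(EG - F^2)^2 over the derivative matrices of E, F, G.
M1 = [[-E_qq/2 + F_pq - G_pp/2, E_p/2, F_p - E_q/2], [F_q - G_p/2, E, F], [G_q/2, F, G]] = [[31/4, 50/9, -5/2], [5, 34/9, -5/4], [-9/4, -5/4, 25/16]]; det M1 = 15/64
M2 = [[0, E_q/2, G_p/2], [E_q/2, E, F], [G_p/2, F, G]] = [[0, -5/2, 9/8], [-5/2, 34/9, -5/4], [9/8, -5/4, 25/16]]; det M2 = -481/64
det M1 - det M2 = 31/4; K = 31/4 / (625/144)^2 = 160704/390625


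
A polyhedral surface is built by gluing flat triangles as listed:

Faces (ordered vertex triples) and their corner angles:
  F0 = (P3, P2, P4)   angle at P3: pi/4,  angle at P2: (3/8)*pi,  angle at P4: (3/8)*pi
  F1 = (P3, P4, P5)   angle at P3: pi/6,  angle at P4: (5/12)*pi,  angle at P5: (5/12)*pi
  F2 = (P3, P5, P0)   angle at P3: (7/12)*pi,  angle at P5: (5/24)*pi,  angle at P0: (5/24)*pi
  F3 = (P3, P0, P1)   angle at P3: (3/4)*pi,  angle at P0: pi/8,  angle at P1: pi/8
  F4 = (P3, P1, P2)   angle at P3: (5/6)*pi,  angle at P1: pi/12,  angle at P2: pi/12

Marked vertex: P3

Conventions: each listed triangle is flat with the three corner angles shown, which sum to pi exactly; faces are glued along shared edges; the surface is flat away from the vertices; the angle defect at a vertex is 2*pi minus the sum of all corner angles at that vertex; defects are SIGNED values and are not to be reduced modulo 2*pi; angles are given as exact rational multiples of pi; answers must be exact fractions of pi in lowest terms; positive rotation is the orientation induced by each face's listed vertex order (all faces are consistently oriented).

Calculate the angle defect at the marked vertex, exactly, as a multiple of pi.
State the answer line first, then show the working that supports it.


Answer: defect(P3) = (-7/12)*pi

Sum of corner angles at P3: (31/12)*pi
defect = 2*pi - (31/12)*pi


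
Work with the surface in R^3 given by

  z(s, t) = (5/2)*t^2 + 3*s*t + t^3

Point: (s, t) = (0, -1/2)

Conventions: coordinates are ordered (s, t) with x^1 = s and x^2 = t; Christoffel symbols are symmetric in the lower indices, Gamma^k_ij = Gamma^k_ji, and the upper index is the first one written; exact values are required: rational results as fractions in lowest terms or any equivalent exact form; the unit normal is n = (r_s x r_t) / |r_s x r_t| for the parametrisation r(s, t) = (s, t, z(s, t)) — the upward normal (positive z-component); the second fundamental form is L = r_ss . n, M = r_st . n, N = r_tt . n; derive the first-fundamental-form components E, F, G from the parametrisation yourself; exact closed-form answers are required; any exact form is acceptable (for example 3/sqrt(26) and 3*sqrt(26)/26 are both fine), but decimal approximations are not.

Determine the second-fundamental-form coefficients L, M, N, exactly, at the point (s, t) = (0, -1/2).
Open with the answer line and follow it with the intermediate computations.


Answer: L = 0, M = 12*sqrt(101)/101, N = 8*sqrt(101)/101

z_s = -3/2, z_t = -7/4, z_ss = 0, z_st = 3, z_tt = 2
E = 13/4, F = 21/8, G = 65/16; answer radicand W^2 = 101/16
unnormalised second-form numerators: l = 0, m = 3, n = 2; L = l/sqrt(101/16), and similarly M = m/sqrt(W^2), N = n/sqrt(W^2)


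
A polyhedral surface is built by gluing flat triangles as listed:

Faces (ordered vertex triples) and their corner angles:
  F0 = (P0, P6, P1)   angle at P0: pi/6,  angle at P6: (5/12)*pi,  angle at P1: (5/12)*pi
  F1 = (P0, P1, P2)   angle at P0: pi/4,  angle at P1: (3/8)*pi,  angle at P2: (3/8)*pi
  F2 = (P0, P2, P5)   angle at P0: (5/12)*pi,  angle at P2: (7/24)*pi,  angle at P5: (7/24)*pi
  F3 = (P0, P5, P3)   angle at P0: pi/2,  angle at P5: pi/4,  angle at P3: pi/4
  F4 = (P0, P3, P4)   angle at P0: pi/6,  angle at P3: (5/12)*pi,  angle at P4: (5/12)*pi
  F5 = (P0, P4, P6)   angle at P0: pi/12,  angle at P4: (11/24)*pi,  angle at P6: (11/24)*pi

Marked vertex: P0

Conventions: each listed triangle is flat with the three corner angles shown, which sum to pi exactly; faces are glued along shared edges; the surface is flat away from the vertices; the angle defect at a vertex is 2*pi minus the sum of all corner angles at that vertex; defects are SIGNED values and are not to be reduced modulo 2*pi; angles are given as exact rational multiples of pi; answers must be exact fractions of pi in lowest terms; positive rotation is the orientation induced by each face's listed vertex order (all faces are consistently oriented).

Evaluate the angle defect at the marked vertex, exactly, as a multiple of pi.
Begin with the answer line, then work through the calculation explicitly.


Answer: defect(P0) = (5/12)*pi

Sum of corner angles at P0: (19/12)*pi
defect = 2*pi - (19/12)*pi


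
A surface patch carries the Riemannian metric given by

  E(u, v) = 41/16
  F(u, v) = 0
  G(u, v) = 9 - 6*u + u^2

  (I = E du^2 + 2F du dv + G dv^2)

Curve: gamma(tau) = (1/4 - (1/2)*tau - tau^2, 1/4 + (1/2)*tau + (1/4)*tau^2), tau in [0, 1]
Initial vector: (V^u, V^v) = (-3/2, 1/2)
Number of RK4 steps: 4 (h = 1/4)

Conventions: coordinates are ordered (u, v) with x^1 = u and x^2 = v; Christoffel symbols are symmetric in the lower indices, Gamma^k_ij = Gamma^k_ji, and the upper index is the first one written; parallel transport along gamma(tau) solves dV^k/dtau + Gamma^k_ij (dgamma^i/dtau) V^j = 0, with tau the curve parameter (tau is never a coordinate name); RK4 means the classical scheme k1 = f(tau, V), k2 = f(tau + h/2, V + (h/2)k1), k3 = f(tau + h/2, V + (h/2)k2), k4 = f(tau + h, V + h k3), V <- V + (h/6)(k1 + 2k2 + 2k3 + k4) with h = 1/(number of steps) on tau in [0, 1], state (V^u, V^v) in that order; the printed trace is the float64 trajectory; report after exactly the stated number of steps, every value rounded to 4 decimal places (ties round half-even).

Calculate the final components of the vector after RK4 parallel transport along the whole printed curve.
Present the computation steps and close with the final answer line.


gamma'(tau) = (-1/2 - 2*tau, 1/2 + (1/2)*tau); f(tau, V)^k = -Gamma^k_ij(gamma(tau)) gamma'^i(tau) V^j; h = 1/4; intermediate values shown to 6 dp
curve data and Christoffel symbols at the stage parameters:
  tau = 0.000000: gamma = (0.250000, 0.250000), gamma' = (-0.500000, 0.500000); Gamma_uuu = 0.000000, Gamma_uuv = 0.000000, Gamma_uvv = 1.073171, Gamma_vuu = 0.000000, Gamma_vuv = -0.363636, Gamma_vvv = 0.000000
  tau = 0.125000: gamma = (0.171875, 0.316406), gamma' = (-0.750000, 0.562500); Gamma_uuu = 0.000000, Gamma_uuv = 0.000000, Gamma_uvv = 1.103659, Gamma_vuu = 0.000000, Gamma_vuv = -0.353591, Gamma_vvv = 0.000000
  tau = 0.250000: gamma = (0.062500, 0.390625), gamma' = (-1.000000, 0.625000); Gamma_uuu = 0.000000, Gamma_uuv = 0.000000, Gamma_uvv = 1.146341, Gamma_vuu = 0.000000, Gamma_vuv = -0.340426, Gamma_vvv = 0.000000
  tau = 0.375000: gamma = (-0.078125, 0.472656), gamma' = (-1.250000, 0.687500); Gamma_uuu = 0.000000, Gamma_uuv = 0.000000, Gamma_uvv = 1.201220, Gamma_vuu = 0.000000, Gamma_vuv = -0.324873, Gamma_vvv = 0.000000
  tau = 0.500000: gamma = (-0.250000, 0.562500), gamma' = (-1.500000, 0.750000); Gamma_uuu = 0.000000, Gamma_uuv = 0.000000, Gamma_uvv = 1.268293, Gamma_vuu = 0.000000, Gamma_vuv = -0.307692, Gamma_vvv = 0.000000
  tau = 0.625000: gamma = (-0.453125, 0.660156), gamma' = (-1.750000, 0.812500); Gamma_uuu = 0.000000, Gamma_uuv = 0.000000, Gamma_uvv = 1.347561, Gamma_vuu = 0.000000, Gamma_vuv = -0.289593, Gamma_vvv = 0.000000
  tau = 0.750000: gamma = (-0.687500, 0.765625), gamma' = (-2.000000, 0.875000); Gamma_uuu = 0.000000, Gamma_uuv = 0.000000, Gamma_uvv = 1.439024, Gamma_vuu = 0.000000, Gamma_vuv = -0.271186, Gamma_vvv = 0.000000
  tau = 0.875000: gamma = (-0.953125, 0.878906), gamma' = (-2.250000, 0.937500); Gamma_uuu = 0.000000, Gamma_uuv = 0.000000, Gamma_uvv = 1.542683, Gamma_vuu = 0.000000, Gamma_vuv = -0.252964, Gamma_vvv = 0.000000
  tau = 1.000000: gamma = (-1.250000, 1.000000), gamma' = (-2.500000, 1.000000); Gamma_uuu = 0.000000, Gamma_uuv = 0.000000, Gamma_uvv = 1.658537, Gamma_vuu = 0.000000, Gamma_vuv = -0.235294, Gamma_vvv = 0.000000
step 0: V^u = -1.5000, V^v = 0.5000
step 1: k1 = (-0.268293, -0.363636), k2 = (-0.282185, -0.425555), k3 = (-0.277380, -0.423848), k4 = (-0.282314, -0.468044); V <- V + (h/6)(k1 + 2k2 + 2k3 + k4): V^u = -1.5696, V^v = 0.3946
step 2: k1 = (-0.282690, -0.468271), k2 = (-0.277506, -0.494915), k3 = (-0.274755, -0.493418), k4 = (-0.257979, -0.503233); V <- V + (h/6)(k1 + 2k2 + 2k3 + k4): V^u = -1.6381, V^v = 0.2717
step 3: k1 = (-0.258468, -0.503439), k2 = (-0.228606, -0.498856), k3 = (-0.229233, -0.498268), k4 = (-0.185290, -0.482119); V <- V + (h/6)(k1 + 2k2 + 2k3 + k4): V^u = -1.6948, V^v = 0.1476
step 4: k1 = (-0.185805, -0.482182), k2 = (-0.126246, -0.457112), k3 = (-0.130779, -0.457130), k4 = (-0.055199, -0.426038); V <- V + (h/6)(k1 + 2k2 + 2k3 + k4): V^u = -1.7262, V^v = 0.0335

Answer: V^u = -1.7262, V^v = 0.0335


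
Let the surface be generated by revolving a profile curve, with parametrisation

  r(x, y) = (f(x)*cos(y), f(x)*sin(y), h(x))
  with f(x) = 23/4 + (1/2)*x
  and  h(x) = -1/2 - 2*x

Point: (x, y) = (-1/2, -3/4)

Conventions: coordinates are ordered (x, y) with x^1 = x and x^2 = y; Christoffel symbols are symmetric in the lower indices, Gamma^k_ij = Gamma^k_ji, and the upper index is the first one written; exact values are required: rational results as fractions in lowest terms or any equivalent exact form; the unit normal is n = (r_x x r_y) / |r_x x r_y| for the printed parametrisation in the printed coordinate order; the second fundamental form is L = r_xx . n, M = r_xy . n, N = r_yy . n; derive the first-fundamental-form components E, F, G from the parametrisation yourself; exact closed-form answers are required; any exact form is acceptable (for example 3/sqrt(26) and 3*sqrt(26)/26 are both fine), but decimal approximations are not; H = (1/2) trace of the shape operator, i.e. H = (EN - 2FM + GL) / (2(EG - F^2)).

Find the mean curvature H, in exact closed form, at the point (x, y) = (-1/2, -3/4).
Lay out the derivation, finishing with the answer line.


f = 11/2, f' = 1/2, f'' = 0, h' = -2, h'' = 0
E = 17/4, F = 0, G = 121/4; answer radicand W^2 = 17/4
unnormalised second-form numerators: l = 0, m = 0, n = -11; L = l/sqrt(17/4), and similarly M = m/sqrt(W^2), N = n/sqrt(W^2)
H = (E*n - 2*F*m + G*l) / (2*(EG - F^2)*sqrt(W^2)); E*n - 2*F*m + G*l = -187/4, EG - F^2 = 2057/16, so H = (-2/11)/sqrt(17/4)

Answer: H = -4*sqrt(17)/187


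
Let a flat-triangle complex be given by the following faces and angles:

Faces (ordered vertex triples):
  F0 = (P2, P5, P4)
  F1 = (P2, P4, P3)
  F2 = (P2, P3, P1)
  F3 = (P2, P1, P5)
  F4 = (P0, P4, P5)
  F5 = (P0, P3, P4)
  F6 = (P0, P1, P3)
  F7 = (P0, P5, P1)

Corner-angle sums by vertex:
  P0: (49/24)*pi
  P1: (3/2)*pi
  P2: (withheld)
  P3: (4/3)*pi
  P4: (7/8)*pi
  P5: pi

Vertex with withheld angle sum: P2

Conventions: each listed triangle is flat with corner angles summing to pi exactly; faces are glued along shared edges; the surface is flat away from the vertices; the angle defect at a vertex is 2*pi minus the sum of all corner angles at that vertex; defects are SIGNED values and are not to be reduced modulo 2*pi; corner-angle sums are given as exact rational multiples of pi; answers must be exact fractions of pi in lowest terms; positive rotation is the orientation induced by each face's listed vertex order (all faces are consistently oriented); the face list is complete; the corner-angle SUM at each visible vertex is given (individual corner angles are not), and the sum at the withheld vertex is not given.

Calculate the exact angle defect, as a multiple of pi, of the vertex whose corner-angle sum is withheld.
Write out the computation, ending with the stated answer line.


V = 6, E = 12, F = 8; chi = V - E + F = 2
Gauss-Bonnet: total defect = 2*pi*chi = 4*pi; visible defects sum to (13/4)*pi

Answer: defect(P2) = (3/4)*pi


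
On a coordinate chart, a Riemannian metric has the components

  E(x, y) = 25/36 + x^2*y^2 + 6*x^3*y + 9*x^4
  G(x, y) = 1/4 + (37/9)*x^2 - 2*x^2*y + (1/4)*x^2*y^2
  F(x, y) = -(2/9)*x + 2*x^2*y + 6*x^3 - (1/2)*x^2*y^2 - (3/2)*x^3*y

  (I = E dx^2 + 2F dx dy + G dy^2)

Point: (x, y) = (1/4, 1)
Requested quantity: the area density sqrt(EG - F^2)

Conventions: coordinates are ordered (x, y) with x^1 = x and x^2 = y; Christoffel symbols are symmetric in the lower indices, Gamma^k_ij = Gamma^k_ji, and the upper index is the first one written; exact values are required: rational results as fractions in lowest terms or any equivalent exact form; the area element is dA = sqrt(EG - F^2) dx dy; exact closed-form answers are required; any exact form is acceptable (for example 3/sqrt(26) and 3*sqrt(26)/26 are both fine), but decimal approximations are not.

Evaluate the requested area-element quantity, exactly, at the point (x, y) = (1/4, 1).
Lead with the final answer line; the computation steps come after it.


Answer: sqrt(EG - F^2) = sqrt(12549)/192

E = 2041/2304, F = 125/1152, G = 229/576; EG - F^2 = 4183/12288


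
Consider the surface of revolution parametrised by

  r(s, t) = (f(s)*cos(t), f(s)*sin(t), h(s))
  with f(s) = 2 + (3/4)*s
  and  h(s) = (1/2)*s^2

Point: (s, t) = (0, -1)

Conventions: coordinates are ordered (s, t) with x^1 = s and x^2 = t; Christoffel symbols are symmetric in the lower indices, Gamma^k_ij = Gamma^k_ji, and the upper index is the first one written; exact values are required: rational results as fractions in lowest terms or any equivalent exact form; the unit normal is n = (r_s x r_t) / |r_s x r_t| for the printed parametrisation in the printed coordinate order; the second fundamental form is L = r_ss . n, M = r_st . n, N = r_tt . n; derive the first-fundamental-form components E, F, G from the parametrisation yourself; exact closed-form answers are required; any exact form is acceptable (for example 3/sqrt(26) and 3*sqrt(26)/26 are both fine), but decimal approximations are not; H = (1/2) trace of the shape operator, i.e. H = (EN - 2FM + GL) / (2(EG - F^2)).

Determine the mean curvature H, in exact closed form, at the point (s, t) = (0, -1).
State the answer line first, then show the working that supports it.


Answer: H = 8/9

f = 2, f' = 3/4, f'' = 0, h' = 0, h'' = 1
E = 9/16, F = 0, G = 4; answer radicand W^2 = 9/16
unnormalised second-form numerators: l = 3/4, m = 0, n = 0; L = l/sqrt(9/16), and similarly M = m/sqrt(W^2), N = n/sqrt(W^2)
H = (E*n - 2*F*m + G*l) / (2*(EG - F^2)*sqrt(W^2)); E*n - 2*F*m + G*l = 3, EG - F^2 = 9/4, so H = (2/3)/sqrt(9/16)


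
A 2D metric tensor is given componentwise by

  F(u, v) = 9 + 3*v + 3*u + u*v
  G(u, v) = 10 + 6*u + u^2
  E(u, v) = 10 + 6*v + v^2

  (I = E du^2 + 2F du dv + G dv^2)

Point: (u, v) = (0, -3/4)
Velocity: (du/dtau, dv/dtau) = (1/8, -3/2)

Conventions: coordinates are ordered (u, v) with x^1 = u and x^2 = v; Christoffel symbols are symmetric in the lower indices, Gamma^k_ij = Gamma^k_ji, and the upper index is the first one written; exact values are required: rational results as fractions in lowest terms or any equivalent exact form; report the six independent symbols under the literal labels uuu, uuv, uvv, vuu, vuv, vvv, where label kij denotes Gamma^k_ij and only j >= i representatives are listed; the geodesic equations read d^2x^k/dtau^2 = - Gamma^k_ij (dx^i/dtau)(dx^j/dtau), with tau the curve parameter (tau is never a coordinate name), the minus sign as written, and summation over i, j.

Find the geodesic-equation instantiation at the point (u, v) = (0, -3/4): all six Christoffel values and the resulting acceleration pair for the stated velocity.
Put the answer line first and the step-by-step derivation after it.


Answer: Gamma_uuu = 0, Gamma_uuv = 36/241, Gamma_uvv = 0, Gamma_vuu = 0, Gamma_vuv = 48/241, Gamma_vvv = 0; accelerations (d^2u/dtau^2, d^2v/dtau^2) = (27/482, 18/241)

E = 97/16, F = 27/4, G = 10 at the point
E_u = 0, E_v = 9/2, F_u = 9/4, F_v = 3, G_u = 6, G_v = 0
EG - F^2 = 241/16;  g^inv = (16/241) * [[10, -27/4], [-27/4, 97/16]]
first-kind symbols [ij,l] = (1/2)(d_i g_jl + d_j g_il - d_l g_ij): [uu,u] = E_u/2 = 0, [uu,v] = F_u - E_v/2 = 0, [uv,u] = E_v/2 = 9/4, [uv,v] = G_u/2 = 3, [vv,u] = F_v - G_u/2 = 0, [vv,v] = G_v/2 = 0
Gamma^u_ij = (G*[ij,u] - F*[ij,v])/(EG - F^2), Gamma^v_ij = (E*[ij,v] - F*[ij,u])/(EG - F^2)
Gamma_uuu = 0, Gamma_uuv = 36/241, Gamma_uvv = 0, Gamma_vuu = 0, Gamma_vuv = 48/241, Gamma_vvv = 0
d^2u/dtau^2 = -(Gamma_uuu*(1/8)^2 + 2*Gamma_uuv*(1/8)*(-3/2) + Gamma_uvv*(-3/2)^2) = 27/482
d^2v/dtau^2 = -(Gamma_vuu*(1/8)^2 + 2*Gamma_vuv*(1/8)*(-3/2) + Gamma_vvv*(-3/2)^2) = 18/241


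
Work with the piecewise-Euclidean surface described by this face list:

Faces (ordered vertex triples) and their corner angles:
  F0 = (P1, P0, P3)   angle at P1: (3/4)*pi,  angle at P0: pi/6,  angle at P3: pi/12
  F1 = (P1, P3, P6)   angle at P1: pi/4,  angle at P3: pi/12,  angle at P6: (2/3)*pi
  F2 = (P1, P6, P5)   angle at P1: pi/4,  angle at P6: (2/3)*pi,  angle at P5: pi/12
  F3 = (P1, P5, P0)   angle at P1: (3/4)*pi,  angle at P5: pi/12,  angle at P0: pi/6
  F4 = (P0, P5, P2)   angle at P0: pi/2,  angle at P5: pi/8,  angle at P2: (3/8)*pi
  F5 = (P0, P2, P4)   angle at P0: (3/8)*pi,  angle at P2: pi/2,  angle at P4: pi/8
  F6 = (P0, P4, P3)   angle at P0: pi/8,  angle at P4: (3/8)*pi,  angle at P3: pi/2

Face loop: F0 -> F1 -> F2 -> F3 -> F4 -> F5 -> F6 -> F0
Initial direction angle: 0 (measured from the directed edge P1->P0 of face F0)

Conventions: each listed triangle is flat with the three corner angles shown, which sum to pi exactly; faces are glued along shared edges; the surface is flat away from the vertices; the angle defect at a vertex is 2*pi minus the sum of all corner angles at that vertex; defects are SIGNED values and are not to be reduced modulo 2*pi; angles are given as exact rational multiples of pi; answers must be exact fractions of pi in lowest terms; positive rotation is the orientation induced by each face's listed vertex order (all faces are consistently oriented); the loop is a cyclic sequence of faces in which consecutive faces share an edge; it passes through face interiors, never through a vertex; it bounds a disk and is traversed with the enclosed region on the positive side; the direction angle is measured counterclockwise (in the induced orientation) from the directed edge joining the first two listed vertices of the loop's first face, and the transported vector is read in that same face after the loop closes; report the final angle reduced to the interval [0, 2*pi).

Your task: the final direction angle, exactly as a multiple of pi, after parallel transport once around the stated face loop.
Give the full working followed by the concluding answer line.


enclosed vertex P0: corner angles sum to (4/3)*pi, defect = 2*pi - (4/3)*pi = (2/3)*pi
enclosed vertex P1: corner angles sum to 2*pi, defect = 2*pi - 2*pi = 0
the rotation equals the total enclosed defect, so the final angle is initial + defects (mod 2*pi)
final angle = 0 + (2/3)*pi = (2/3)*pi (mod 2*pi)

Answer: final direction angle = (2/3)*pi


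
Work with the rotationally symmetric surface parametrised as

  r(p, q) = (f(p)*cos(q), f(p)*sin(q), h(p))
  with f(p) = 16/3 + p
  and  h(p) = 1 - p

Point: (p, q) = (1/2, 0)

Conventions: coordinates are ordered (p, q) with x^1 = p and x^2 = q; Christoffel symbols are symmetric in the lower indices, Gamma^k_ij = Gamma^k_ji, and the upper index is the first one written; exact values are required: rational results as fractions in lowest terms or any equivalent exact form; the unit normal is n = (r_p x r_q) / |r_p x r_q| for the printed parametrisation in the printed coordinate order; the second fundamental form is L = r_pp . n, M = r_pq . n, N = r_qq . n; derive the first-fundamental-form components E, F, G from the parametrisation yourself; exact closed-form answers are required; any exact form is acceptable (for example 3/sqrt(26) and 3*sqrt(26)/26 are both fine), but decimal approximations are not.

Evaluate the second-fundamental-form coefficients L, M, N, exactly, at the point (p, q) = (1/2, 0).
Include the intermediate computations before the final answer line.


f = 35/6, f' = 1, f'' = 0, h' = -1, h'' = 0
E = 2, F = 0, G = 1225/36; answer radicand W^2 = 2
unnormalised second-form numerators: l = 0, m = 0, n = -35/6; L = l/sqrt(2), and similarly M = m/sqrt(W^2), N = n/sqrt(W^2)

Answer: L = 0, M = 0, N = -35*sqrt(2)/12


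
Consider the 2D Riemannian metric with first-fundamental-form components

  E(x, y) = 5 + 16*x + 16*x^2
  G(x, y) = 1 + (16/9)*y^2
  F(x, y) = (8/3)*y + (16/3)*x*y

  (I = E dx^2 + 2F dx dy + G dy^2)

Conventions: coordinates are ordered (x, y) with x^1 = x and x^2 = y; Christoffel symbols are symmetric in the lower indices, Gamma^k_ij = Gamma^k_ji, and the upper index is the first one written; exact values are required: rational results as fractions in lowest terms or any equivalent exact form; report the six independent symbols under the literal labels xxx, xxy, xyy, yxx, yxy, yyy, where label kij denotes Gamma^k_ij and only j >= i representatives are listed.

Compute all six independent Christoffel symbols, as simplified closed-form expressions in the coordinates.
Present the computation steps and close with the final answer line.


E = 5 + 16*x + 16*x^2; F = (8/3)*y + (16/3)*x*y; G = 1 + (16/9)*y^2
Gamma^k_ij = (1/2) g^{kl} (d_i g_jl + d_j g_il - d_l g_ij), with g^inv = (1/(EG-F^2)) [[G, -F], [-F, E]]
first partials: E_x = 16 + 32*x, E_y = 0, F_x = (16/3)*y, F_y = 8/3 + (16/3)*x, G_x = 0, G_y = (32/9)*y
D = EG - F^2 = 5 + 16*x + (16/9)*y^2 + 16*x^2
expanded: Gamma^x_xx = (G E_x - 2F F_x + F E_y)/(2D), Gamma^x_xy = (G E_y - F G_x)/(2D), Gamma^x_yy = (2G F_y - G G_x - F G_y)/(2D), Gamma^y_xx = (2E F_x - E E_y - F E_x)/(2D), Gamma^y_xy = (E G_x - F E_y)/(2D), Gamma^y_yy = (E G_y - 2F F_y + F G_x)/(2D); substitute and cancel common factors

Answer: Gamma_xxx = (144*x + 72)/(144*x^2 + 144*x + 16*y^2 + 45), Gamma_xxy = 0, Gamma_xyy = (48*x + 24)/(144*x^2 + 144*x + 16*y^2 + 45), Gamma_yxx = 48*y/(144*x^2 + 144*x + 16*y^2 + 45), Gamma_yxy = 0, Gamma_yyy = 16*y/(144*x^2 + 144*x + 16*y^2 + 45)


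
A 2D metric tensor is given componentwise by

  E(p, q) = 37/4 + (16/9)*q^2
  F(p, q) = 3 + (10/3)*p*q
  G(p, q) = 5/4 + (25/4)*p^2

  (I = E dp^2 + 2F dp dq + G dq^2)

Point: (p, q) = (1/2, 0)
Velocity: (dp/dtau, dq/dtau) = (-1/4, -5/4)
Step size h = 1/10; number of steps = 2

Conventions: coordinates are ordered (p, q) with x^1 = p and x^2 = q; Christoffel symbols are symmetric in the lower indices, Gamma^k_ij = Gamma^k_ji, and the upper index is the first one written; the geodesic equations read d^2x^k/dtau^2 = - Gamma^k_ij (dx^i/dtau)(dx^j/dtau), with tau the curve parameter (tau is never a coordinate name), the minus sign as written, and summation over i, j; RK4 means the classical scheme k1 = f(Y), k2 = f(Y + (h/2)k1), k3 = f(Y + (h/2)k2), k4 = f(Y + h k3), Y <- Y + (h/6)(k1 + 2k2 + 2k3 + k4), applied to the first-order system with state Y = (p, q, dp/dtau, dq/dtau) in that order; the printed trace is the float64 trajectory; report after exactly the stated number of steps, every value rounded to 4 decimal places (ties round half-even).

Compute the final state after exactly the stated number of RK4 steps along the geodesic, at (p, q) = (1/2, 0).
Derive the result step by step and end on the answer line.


f(Y) = (dp/dtau, dq/dtau, -Gamma^p_ij Y'^i Y'^j, -Gamma^q_ij Y'^i Y'^j) with the Gammas evaluated at the stage position; h = 0.100000; intermediate values shown to 6 dp
step 0: p = 0.5000, q = 0.0000, dp/dtau = -0.2500, dq/dtau = -1.2500
step 1:
  k1: at (p, q) = (0.500000, 0.000000), (dp/dtau, dq/dtau) = (-0.250000, -1.250000); Gamma_ppp = 0.000000, Gamma_ppq = -0.550964, Gamma_pqq = -0.241047, Gamma_qpp = 0.000000, Gamma_qpq = 1.698806, Gamma_qqq = 0.257117; k1 = (-0.250000, -1.250000, 0.720988, -1.463499)
  k2: at (p, q) = (0.487500, -0.062500), (dp/dtau, dq/dtau) = (-0.213951, -1.323175); Gamma_ppp = 0.016654, Gamma_ppq = -0.539898, Gamma_pqq = -0.229865, Gamma_qpp = -0.053190, Gamma_qpq = 1.685975, Gamma_qqq = 0.243570; k2 = (-0.213951, -1.323175, 0.707367, -1.378585)
  k3: at (p, q) = (0.489302, -0.066159), (dp/dtau, dq/dtau) = (-0.214632, -1.318929); Gamma_ppp = 0.017445, Gamma_ppq = -0.537335, Gamma_pqq = -0.229730, Gamma_qpp = -0.055844, Gamma_qpq = 1.679376, Gamma_qqq = 0.241921; k3 = (-0.214632, -1.318929, 0.703051, -1.369076)
  k4: at (p, q) = (0.478537, -0.131893), (dp/dtau, dq/dtau) = (-0.179695, -1.386908); Gamma_ppp = 0.033465, Gamma_ppq = -0.524606, Gamma_pqq = -0.218817, Gamma_qpp = -0.111338, Gamma_qpq = 1.661289, Gamma_qqq = 0.227662; k4 = (-0.179695, -1.386908, 0.681301, -1.262368)
  Y <- Y + (h/6)(k1 + 2k2 + 2k3 + k4): p = 0.4786, q = -0.1320, dp/dtau = -0.1796, dq/dtau = -1.3870
step 2:
  k1: at (p, q) = (0.478552, -0.132019), (dp/dtau, dq/dtau) = (-0.179615, -1.387020); Gamma_ppp = 0.033490, Gamma_ppq = -0.524555, Gamma_pqq = -0.218803, Gamma_qpp = -0.111430, Gamma_qpq = 1.661174, Gamma_qqq = 0.227623; k1 = (-0.179615, -1.387020, 0.681223, -1.262005)
  k2: at (p, q) = (0.469572, -0.201370), (dp/dtau, dq/dtau) = (-0.145553, -1.450120); Gamma_ppp = 0.048637, Gamma_ppq = -0.510100, Gamma_pqq = -0.208164, Gamma_qpp = -0.168875, Gamma_qpq = 1.637810, Gamma_qqq = 0.212655; k2 = (-0.145553, -1.450120, 0.652040, -1.134988)
  k3: at (p, q) = (0.471275, -0.204525), (dp/dtau, dq/dtau) = (-0.147013, -1.443769); Gamma_ppp = 0.048913, Gamma_ppq = -0.507897, Gamma_pqq = -0.208125, Gamma_qpp = -0.170262, Gamma_qpq = 1.632211, Gamma_qqq = 0.211327; k3 = (-0.147013, -1.443769, 0.648378, -1.129706)
  k4: at (p, q) = (0.463851, -0.276396), (dp/dtau, dq/dtau) = (-0.114777, -1.499990); Gamma_ppp = 0.062368, Gamma_ppq = -0.492425, Gamma_pqq = -0.197935, Gamma_qpp = -0.227537, Gamma_qpq = 1.605521, Gamma_qqq = 0.196250; k4 = (-0.114777, -1.499990, 0.614082, -0.991385)
  Y <- Y + (h/6)(k1 + 2k2 + 2k3 + k4): p = 0.4639, q = -0.2766, dp/dtau = -0.1147, dq/dtau = -1.5001

Answer: p = 0.4639, q = -0.2766, dp/dtau = -0.1147, dq/dtau = -1.5001


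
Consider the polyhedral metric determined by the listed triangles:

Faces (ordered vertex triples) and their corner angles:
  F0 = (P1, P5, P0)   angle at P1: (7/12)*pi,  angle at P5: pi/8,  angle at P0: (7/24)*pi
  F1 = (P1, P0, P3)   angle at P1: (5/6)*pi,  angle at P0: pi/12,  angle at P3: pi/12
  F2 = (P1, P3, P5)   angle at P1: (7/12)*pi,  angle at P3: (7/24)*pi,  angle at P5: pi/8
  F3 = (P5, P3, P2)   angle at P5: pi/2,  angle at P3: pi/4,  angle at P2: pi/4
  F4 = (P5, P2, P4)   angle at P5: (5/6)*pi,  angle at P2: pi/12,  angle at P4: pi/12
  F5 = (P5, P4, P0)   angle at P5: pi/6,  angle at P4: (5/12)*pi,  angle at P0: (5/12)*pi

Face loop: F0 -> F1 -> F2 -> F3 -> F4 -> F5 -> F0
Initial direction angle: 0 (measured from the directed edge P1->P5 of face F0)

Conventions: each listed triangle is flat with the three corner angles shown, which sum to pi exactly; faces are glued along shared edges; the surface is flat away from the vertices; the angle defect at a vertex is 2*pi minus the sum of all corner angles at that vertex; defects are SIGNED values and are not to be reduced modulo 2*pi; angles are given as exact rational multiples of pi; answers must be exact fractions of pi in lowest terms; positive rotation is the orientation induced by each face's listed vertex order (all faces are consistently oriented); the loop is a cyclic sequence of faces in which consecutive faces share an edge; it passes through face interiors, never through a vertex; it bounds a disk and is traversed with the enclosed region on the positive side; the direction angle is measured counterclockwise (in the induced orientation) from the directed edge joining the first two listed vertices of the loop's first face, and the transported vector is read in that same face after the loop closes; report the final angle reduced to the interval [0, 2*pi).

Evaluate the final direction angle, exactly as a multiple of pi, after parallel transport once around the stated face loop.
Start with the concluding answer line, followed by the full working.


Answer: final direction angle = pi/4

enclosed vertex P1: corner angles sum to 2*pi, defect = 2*pi - 2*pi = 0
enclosed vertex P5: corner angles sum to (7/4)*pi, defect = 2*pi - (7/4)*pi = pi/4
summing the enclosed defects onto the initial angle, mod 2*pi in the induced orientation:
final angle = 0 + pi/4 = pi/4 (mod 2*pi)


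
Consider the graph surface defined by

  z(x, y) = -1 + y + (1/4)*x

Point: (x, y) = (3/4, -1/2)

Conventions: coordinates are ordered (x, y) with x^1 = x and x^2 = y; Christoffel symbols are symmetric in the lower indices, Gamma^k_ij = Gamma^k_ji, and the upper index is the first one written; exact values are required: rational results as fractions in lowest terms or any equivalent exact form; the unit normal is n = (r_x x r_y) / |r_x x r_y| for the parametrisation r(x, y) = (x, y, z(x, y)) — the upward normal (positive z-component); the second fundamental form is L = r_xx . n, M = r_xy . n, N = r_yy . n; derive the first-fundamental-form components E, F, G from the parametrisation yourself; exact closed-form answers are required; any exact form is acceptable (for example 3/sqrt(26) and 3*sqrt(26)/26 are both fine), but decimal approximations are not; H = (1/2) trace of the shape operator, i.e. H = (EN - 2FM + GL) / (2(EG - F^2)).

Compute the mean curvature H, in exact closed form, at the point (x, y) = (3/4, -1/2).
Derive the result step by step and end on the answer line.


z_x = 1/4, z_y = 1, z_xx = 0, z_xy = 0, z_yy = 0
E = 17/16, F = 1/4, G = 2; answer radicand W^2 = 33/16
unnormalised second-form numerators: l = 0, m = 0, n = 0; L = l/sqrt(33/16), and similarly M = m/sqrt(W^2), N = n/sqrt(W^2)
H = (E*n - 2*F*m + G*l) / (2*(EG - F^2)*sqrt(W^2)); E*n - 2*F*m + G*l = 0, EG - F^2 = 33/16, so H = (0)/sqrt(33/16)

Answer: H = 0


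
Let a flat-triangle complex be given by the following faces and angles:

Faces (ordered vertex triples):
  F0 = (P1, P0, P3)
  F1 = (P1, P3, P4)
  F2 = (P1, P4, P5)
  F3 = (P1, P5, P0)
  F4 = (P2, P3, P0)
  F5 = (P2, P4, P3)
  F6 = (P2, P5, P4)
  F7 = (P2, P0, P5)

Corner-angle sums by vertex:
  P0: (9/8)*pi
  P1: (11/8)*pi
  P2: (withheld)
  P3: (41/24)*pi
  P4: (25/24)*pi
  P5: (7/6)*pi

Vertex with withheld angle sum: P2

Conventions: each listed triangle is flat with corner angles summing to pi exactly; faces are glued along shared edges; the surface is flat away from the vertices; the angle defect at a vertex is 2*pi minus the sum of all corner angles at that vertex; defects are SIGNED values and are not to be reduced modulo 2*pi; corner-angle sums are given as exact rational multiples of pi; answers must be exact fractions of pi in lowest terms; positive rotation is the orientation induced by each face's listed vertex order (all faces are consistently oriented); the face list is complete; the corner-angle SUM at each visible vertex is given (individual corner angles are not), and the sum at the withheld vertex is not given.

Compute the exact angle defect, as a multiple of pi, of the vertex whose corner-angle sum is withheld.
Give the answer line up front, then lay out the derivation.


Answer: defect(P2) = (5/12)*pi

V = 6, E = 12, F = 8; chi = V - E + F = 2
Gauss-Bonnet: total defect = 2*pi*chi = 4*pi; visible defects sum to (43/12)*pi
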